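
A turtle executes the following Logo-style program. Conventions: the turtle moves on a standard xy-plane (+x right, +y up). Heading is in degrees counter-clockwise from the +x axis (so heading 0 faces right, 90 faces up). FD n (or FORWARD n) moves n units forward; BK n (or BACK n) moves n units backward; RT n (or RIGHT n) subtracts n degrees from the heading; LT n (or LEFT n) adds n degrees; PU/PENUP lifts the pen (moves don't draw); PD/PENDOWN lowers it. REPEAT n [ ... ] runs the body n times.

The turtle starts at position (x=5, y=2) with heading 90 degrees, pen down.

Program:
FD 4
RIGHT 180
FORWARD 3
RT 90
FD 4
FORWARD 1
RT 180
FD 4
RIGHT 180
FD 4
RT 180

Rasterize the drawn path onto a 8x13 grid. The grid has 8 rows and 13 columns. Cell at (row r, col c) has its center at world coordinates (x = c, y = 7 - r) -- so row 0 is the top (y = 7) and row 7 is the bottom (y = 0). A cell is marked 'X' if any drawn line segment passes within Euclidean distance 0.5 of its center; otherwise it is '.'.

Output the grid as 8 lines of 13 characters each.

Answer: .............
.....X.......
.....X.......
.....X.......
XXXXXX.......
.....X.......
.............
.............

Derivation:
Segment 0: (5,2) -> (5,6)
Segment 1: (5,6) -> (5,3)
Segment 2: (5,3) -> (1,3)
Segment 3: (1,3) -> (0,3)
Segment 4: (0,3) -> (4,3)
Segment 5: (4,3) -> (0,3)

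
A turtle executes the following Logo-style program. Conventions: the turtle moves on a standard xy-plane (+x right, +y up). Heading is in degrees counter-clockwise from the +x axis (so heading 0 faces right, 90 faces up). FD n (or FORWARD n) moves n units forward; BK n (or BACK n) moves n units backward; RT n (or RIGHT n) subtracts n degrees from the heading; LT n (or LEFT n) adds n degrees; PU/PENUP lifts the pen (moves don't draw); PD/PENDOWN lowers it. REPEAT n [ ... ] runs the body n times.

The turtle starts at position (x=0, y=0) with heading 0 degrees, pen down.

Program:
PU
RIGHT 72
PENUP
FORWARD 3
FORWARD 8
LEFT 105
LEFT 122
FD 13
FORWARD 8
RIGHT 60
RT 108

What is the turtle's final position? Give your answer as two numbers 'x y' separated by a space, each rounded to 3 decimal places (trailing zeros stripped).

Answer: -15.633 -1.587

Derivation:
Executing turtle program step by step:
Start: pos=(0,0), heading=0, pen down
PU: pen up
RT 72: heading 0 -> 288
PU: pen up
FD 3: (0,0) -> (0.927,-2.853) [heading=288, move]
FD 8: (0.927,-2.853) -> (3.399,-10.462) [heading=288, move]
LT 105: heading 288 -> 33
LT 122: heading 33 -> 155
FD 13: (3.399,-10.462) -> (-8.383,-4.968) [heading=155, move]
FD 8: (-8.383,-4.968) -> (-15.633,-1.587) [heading=155, move]
RT 60: heading 155 -> 95
RT 108: heading 95 -> 347
Final: pos=(-15.633,-1.587), heading=347, 0 segment(s) drawn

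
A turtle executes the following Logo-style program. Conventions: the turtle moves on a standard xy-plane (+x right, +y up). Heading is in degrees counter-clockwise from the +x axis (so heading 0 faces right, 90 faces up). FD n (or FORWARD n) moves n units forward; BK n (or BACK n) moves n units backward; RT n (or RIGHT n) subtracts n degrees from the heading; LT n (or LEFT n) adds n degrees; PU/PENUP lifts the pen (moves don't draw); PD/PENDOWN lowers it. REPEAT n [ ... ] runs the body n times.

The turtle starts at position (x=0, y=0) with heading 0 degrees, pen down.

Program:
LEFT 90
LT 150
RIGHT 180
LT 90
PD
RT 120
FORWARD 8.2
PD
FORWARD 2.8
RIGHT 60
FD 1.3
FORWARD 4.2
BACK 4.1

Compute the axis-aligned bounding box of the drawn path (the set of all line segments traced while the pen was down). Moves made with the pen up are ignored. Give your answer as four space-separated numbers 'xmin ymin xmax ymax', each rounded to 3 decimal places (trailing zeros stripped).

Executing turtle program step by step:
Start: pos=(0,0), heading=0, pen down
LT 90: heading 0 -> 90
LT 150: heading 90 -> 240
RT 180: heading 240 -> 60
LT 90: heading 60 -> 150
PD: pen down
RT 120: heading 150 -> 30
FD 8.2: (0,0) -> (7.101,4.1) [heading=30, draw]
PD: pen down
FD 2.8: (7.101,4.1) -> (9.526,5.5) [heading=30, draw]
RT 60: heading 30 -> 330
FD 1.3: (9.526,5.5) -> (10.652,4.85) [heading=330, draw]
FD 4.2: (10.652,4.85) -> (14.289,2.75) [heading=330, draw]
BK 4.1: (14.289,2.75) -> (10.739,4.8) [heading=330, draw]
Final: pos=(10.739,4.8), heading=330, 5 segment(s) drawn

Segment endpoints: x in {0, 7.101, 9.526, 10.652, 10.739, 14.289}, y in {0, 2.75, 4.1, 4.8, 4.85, 5.5}
xmin=0, ymin=0, xmax=14.289, ymax=5.5

Answer: 0 0 14.289 5.5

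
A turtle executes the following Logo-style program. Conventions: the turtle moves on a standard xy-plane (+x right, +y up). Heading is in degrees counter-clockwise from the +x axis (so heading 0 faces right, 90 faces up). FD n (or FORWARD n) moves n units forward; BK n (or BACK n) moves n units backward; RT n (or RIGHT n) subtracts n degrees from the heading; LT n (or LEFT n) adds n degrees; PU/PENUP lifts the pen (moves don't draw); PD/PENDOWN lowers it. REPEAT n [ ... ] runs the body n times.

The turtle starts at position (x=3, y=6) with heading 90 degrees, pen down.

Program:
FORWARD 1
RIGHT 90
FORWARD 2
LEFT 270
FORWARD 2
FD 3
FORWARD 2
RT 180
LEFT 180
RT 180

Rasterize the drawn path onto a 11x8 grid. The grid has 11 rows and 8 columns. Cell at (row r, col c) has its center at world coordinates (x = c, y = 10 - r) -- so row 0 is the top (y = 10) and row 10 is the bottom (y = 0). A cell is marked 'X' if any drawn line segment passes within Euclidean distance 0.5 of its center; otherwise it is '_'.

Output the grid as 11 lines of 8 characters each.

Answer: ________
________
________
___XXX__
___X_X__
_____X__
_____X__
_____X__
_____X__
_____X__
_____X__

Derivation:
Segment 0: (3,6) -> (3,7)
Segment 1: (3,7) -> (5,7)
Segment 2: (5,7) -> (5,5)
Segment 3: (5,5) -> (5,2)
Segment 4: (5,2) -> (5,0)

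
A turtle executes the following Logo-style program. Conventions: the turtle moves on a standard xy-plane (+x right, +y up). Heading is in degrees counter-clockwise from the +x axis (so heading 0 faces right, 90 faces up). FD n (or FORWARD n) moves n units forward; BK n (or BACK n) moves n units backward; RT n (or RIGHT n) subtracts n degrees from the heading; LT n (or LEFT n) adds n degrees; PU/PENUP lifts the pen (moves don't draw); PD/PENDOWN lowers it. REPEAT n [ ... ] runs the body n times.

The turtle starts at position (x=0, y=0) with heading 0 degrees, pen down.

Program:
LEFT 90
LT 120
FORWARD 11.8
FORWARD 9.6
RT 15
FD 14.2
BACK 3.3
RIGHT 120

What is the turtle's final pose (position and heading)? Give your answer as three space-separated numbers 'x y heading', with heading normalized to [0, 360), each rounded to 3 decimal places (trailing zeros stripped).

Answer: -29.062 -13.521 75

Derivation:
Executing turtle program step by step:
Start: pos=(0,0), heading=0, pen down
LT 90: heading 0 -> 90
LT 120: heading 90 -> 210
FD 11.8: (0,0) -> (-10.219,-5.9) [heading=210, draw]
FD 9.6: (-10.219,-5.9) -> (-18.533,-10.7) [heading=210, draw]
RT 15: heading 210 -> 195
FD 14.2: (-18.533,-10.7) -> (-32.249,-14.375) [heading=195, draw]
BK 3.3: (-32.249,-14.375) -> (-29.062,-13.521) [heading=195, draw]
RT 120: heading 195 -> 75
Final: pos=(-29.062,-13.521), heading=75, 4 segment(s) drawn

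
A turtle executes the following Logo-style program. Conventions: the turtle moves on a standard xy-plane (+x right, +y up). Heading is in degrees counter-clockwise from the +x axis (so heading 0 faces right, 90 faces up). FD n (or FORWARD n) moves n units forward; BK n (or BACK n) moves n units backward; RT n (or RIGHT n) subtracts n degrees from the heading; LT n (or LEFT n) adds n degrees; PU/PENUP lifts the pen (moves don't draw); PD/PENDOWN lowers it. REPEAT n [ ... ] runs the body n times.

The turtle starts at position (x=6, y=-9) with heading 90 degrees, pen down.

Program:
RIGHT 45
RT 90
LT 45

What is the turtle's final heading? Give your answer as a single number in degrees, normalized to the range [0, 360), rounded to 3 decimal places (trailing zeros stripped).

Executing turtle program step by step:
Start: pos=(6,-9), heading=90, pen down
RT 45: heading 90 -> 45
RT 90: heading 45 -> 315
LT 45: heading 315 -> 0
Final: pos=(6,-9), heading=0, 0 segment(s) drawn

Answer: 0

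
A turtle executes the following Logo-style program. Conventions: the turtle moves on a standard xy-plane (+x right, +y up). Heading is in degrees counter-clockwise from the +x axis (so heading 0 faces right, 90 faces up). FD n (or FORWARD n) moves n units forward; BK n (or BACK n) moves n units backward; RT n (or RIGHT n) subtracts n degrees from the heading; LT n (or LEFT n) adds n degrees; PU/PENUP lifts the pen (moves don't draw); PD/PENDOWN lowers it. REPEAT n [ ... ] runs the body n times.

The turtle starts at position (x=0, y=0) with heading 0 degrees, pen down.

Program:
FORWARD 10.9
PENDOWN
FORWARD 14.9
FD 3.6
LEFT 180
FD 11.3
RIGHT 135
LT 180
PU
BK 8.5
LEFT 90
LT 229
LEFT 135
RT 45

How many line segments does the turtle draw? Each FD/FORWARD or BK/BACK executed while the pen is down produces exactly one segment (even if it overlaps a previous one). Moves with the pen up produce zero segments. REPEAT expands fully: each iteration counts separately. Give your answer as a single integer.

Executing turtle program step by step:
Start: pos=(0,0), heading=0, pen down
FD 10.9: (0,0) -> (10.9,0) [heading=0, draw]
PD: pen down
FD 14.9: (10.9,0) -> (25.8,0) [heading=0, draw]
FD 3.6: (25.8,0) -> (29.4,0) [heading=0, draw]
LT 180: heading 0 -> 180
FD 11.3: (29.4,0) -> (18.1,0) [heading=180, draw]
RT 135: heading 180 -> 45
LT 180: heading 45 -> 225
PU: pen up
BK 8.5: (18.1,0) -> (24.11,6.01) [heading=225, move]
LT 90: heading 225 -> 315
LT 229: heading 315 -> 184
LT 135: heading 184 -> 319
RT 45: heading 319 -> 274
Final: pos=(24.11,6.01), heading=274, 4 segment(s) drawn
Segments drawn: 4

Answer: 4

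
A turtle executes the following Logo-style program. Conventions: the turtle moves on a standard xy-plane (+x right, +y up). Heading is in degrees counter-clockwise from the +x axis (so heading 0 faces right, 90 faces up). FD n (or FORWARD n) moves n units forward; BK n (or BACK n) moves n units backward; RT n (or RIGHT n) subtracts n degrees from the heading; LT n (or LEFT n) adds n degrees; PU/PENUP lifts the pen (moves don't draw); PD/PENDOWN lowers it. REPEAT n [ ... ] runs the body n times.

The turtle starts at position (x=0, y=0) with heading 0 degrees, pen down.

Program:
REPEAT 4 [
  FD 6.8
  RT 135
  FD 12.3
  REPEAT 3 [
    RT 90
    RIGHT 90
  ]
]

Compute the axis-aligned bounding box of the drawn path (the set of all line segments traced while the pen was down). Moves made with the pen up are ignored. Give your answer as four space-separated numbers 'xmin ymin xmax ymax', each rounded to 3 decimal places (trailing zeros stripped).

Answer: -1.897 -18.087 19.1 0

Derivation:
Executing turtle program step by step:
Start: pos=(0,0), heading=0, pen down
REPEAT 4 [
  -- iteration 1/4 --
  FD 6.8: (0,0) -> (6.8,0) [heading=0, draw]
  RT 135: heading 0 -> 225
  FD 12.3: (6.8,0) -> (-1.897,-8.697) [heading=225, draw]
  REPEAT 3 [
    -- iteration 1/3 --
    RT 90: heading 225 -> 135
    RT 90: heading 135 -> 45
    -- iteration 2/3 --
    RT 90: heading 45 -> 315
    RT 90: heading 315 -> 225
    -- iteration 3/3 --
    RT 90: heading 225 -> 135
    RT 90: heading 135 -> 45
  ]
  -- iteration 2/4 --
  FD 6.8: (-1.897,-8.697) -> (2.911,-3.889) [heading=45, draw]
  RT 135: heading 45 -> 270
  FD 12.3: (2.911,-3.889) -> (2.911,-16.189) [heading=270, draw]
  REPEAT 3 [
    -- iteration 1/3 --
    RT 90: heading 270 -> 180
    RT 90: heading 180 -> 90
    -- iteration 2/3 --
    RT 90: heading 90 -> 0
    RT 90: heading 0 -> 270
    -- iteration 3/3 --
    RT 90: heading 270 -> 180
    RT 90: heading 180 -> 90
  ]
  -- iteration 3/4 --
  FD 6.8: (2.911,-16.189) -> (2.911,-9.389) [heading=90, draw]
  RT 135: heading 90 -> 315
  FD 12.3: (2.911,-9.389) -> (11.608,-18.087) [heading=315, draw]
  REPEAT 3 [
    -- iteration 1/3 --
    RT 90: heading 315 -> 225
    RT 90: heading 225 -> 135
    -- iteration 2/3 --
    RT 90: heading 135 -> 45
    RT 90: heading 45 -> 315
    -- iteration 3/3 --
    RT 90: heading 315 -> 225
    RT 90: heading 225 -> 135
  ]
  -- iteration 4/4 --
  FD 6.8: (11.608,-18.087) -> (6.8,-13.278) [heading=135, draw]
  RT 135: heading 135 -> 0
  FD 12.3: (6.8,-13.278) -> (19.1,-13.278) [heading=0, draw]
  REPEAT 3 [
    -- iteration 1/3 --
    RT 90: heading 0 -> 270
    RT 90: heading 270 -> 180
    -- iteration 2/3 --
    RT 90: heading 180 -> 90
    RT 90: heading 90 -> 0
    -- iteration 3/3 --
    RT 90: heading 0 -> 270
    RT 90: heading 270 -> 180
  ]
]
Final: pos=(19.1,-13.278), heading=180, 8 segment(s) drawn

Segment endpoints: x in {-1.897, 0, 2.911, 2.911, 2.911, 6.8, 6.8, 11.608, 19.1}, y in {-18.087, -16.189, -13.278, -13.278, -9.389, -8.697, -3.889, 0}
xmin=-1.897, ymin=-18.087, xmax=19.1, ymax=0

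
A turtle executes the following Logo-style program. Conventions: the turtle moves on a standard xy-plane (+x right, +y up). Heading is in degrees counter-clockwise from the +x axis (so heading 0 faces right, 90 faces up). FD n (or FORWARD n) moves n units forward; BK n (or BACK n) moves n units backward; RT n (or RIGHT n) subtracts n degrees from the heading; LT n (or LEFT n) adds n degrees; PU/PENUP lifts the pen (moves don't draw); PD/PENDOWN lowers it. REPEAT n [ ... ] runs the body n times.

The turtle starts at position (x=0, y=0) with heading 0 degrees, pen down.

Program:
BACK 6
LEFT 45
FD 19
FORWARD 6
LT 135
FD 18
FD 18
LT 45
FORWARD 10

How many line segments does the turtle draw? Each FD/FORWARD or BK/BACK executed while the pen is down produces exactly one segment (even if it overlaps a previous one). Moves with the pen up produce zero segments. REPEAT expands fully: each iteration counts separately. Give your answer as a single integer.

Answer: 6

Derivation:
Executing turtle program step by step:
Start: pos=(0,0), heading=0, pen down
BK 6: (0,0) -> (-6,0) [heading=0, draw]
LT 45: heading 0 -> 45
FD 19: (-6,0) -> (7.435,13.435) [heading=45, draw]
FD 6: (7.435,13.435) -> (11.678,17.678) [heading=45, draw]
LT 135: heading 45 -> 180
FD 18: (11.678,17.678) -> (-6.322,17.678) [heading=180, draw]
FD 18: (-6.322,17.678) -> (-24.322,17.678) [heading=180, draw]
LT 45: heading 180 -> 225
FD 10: (-24.322,17.678) -> (-31.393,10.607) [heading=225, draw]
Final: pos=(-31.393,10.607), heading=225, 6 segment(s) drawn
Segments drawn: 6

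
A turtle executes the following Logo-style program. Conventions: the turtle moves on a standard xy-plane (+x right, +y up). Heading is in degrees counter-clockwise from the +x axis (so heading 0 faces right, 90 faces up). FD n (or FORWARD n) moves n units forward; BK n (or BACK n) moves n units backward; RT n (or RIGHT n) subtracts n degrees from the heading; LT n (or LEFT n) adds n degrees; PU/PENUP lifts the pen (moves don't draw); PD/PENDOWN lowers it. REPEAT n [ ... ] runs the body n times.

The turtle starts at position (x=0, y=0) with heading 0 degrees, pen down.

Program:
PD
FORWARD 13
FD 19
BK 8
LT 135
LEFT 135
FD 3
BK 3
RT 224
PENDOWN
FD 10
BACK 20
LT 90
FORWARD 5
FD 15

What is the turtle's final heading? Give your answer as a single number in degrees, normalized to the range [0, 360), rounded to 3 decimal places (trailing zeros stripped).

Answer: 136

Derivation:
Executing turtle program step by step:
Start: pos=(0,0), heading=0, pen down
PD: pen down
FD 13: (0,0) -> (13,0) [heading=0, draw]
FD 19: (13,0) -> (32,0) [heading=0, draw]
BK 8: (32,0) -> (24,0) [heading=0, draw]
LT 135: heading 0 -> 135
LT 135: heading 135 -> 270
FD 3: (24,0) -> (24,-3) [heading=270, draw]
BK 3: (24,-3) -> (24,0) [heading=270, draw]
RT 224: heading 270 -> 46
PD: pen down
FD 10: (24,0) -> (30.947,7.193) [heading=46, draw]
BK 20: (30.947,7.193) -> (17.053,-7.193) [heading=46, draw]
LT 90: heading 46 -> 136
FD 5: (17.053,-7.193) -> (13.457,-3.72) [heading=136, draw]
FD 15: (13.457,-3.72) -> (2.667,6.7) [heading=136, draw]
Final: pos=(2.667,6.7), heading=136, 9 segment(s) drawn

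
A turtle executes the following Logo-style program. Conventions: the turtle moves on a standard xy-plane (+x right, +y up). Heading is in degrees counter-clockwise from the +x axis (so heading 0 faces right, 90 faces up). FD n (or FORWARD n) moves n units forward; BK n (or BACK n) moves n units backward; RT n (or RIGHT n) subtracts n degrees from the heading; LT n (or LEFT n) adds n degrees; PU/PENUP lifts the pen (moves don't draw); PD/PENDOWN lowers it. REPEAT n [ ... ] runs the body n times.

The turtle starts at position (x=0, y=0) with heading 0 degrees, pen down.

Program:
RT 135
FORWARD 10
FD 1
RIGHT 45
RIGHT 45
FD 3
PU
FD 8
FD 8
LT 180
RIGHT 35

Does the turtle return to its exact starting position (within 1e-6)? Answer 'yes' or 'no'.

Executing turtle program step by step:
Start: pos=(0,0), heading=0, pen down
RT 135: heading 0 -> 225
FD 10: (0,0) -> (-7.071,-7.071) [heading=225, draw]
FD 1: (-7.071,-7.071) -> (-7.778,-7.778) [heading=225, draw]
RT 45: heading 225 -> 180
RT 45: heading 180 -> 135
FD 3: (-7.778,-7.778) -> (-9.899,-5.657) [heading=135, draw]
PU: pen up
FD 8: (-9.899,-5.657) -> (-15.556,0) [heading=135, move]
FD 8: (-15.556,0) -> (-21.213,5.657) [heading=135, move]
LT 180: heading 135 -> 315
RT 35: heading 315 -> 280
Final: pos=(-21.213,5.657), heading=280, 3 segment(s) drawn

Start position: (0, 0)
Final position: (-21.213, 5.657)
Distance = 21.954; >= 1e-6 -> NOT closed

Answer: no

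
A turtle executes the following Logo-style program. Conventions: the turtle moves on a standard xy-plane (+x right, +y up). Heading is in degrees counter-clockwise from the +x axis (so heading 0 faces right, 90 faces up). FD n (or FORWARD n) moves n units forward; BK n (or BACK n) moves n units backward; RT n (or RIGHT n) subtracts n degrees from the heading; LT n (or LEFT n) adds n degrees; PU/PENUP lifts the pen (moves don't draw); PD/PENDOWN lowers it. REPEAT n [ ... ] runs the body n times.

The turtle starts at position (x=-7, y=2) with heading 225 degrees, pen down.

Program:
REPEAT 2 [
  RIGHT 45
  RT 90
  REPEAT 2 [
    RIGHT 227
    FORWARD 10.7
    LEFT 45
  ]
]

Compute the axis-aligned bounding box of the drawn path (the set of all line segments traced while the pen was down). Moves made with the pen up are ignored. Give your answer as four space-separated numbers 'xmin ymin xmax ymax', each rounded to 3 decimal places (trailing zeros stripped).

Answer: -14.825 -5.297 -5.632 12.364

Derivation:
Executing turtle program step by step:
Start: pos=(-7,2), heading=225, pen down
REPEAT 2 [
  -- iteration 1/2 --
  RT 45: heading 225 -> 180
  RT 90: heading 180 -> 90
  REPEAT 2 [
    -- iteration 1/2 --
    RT 227: heading 90 -> 223
    FD 10.7: (-7,2) -> (-14.825,-5.297) [heading=223, draw]
    LT 45: heading 223 -> 268
    -- iteration 2/2 --
    RT 227: heading 268 -> 41
    FD 10.7: (-14.825,-5.297) -> (-6.75,1.722) [heading=41, draw]
    LT 45: heading 41 -> 86
  ]
  -- iteration 2/2 --
  RT 45: heading 86 -> 41
  RT 90: heading 41 -> 311
  REPEAT 2 [
    -- iteration 1/2 --
    RT 227: heading 311 -> 84
    FD 10.7: (-6.75,1.722) -> (-5.632,12.364) [heading=84, draw]
    LT 45: heading 84 -> 129
    -- iteration 2/2 --
    RT 227: heading 129 -> 262
    FD 10.7: (-5.632,12.364) -> (-7.121,1.768) [heading=262, draw]
    LT 45: heading 262 -> 307
  ]
]
Final: pos=(-7.121,1.768), heading=307, 4 segment(s) drawn

Segment endpoints: x in {-14.825, -7.121, -7, -6.75, -5.632}, y in {-5.297, 1.722, 1.768, 2, 12.364}
xmin=-14.825, ymin=-5.297, xmax=-5.632, ymax=12.364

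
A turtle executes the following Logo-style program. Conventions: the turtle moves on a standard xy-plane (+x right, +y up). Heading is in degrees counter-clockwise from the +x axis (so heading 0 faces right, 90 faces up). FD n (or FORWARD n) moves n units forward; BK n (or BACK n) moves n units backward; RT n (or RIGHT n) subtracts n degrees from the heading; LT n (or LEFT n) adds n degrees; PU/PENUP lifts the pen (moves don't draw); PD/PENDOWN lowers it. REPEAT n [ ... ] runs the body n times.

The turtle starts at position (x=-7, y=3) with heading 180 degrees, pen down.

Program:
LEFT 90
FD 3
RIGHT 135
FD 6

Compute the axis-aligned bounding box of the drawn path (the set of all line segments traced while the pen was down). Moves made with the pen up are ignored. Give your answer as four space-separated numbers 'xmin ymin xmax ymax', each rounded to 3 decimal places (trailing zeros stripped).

Answer: -11.243 0 -7 4.243

Derivation:
Executing turtle program step by step:
Start: pos=(-7,3), heading=180, pen down
LT 90: heading 180 -> 270
FD 3: (-7,3) -> (-7,0) [heading=270, draw]
RT 135: heading 270 -> 135
FD 6: (-7,0) -> (-11.243,4.243) [heading=135, draw]
Final: pos=(-11.243,4.243), heading=135, 2 segment(s) drawn

Segment endpoints: x in {-11.243, -7, -7}, y in {0, 3, 4.243}
xmin=-11.243, ymin=0, xmax=-7, ymax=4.243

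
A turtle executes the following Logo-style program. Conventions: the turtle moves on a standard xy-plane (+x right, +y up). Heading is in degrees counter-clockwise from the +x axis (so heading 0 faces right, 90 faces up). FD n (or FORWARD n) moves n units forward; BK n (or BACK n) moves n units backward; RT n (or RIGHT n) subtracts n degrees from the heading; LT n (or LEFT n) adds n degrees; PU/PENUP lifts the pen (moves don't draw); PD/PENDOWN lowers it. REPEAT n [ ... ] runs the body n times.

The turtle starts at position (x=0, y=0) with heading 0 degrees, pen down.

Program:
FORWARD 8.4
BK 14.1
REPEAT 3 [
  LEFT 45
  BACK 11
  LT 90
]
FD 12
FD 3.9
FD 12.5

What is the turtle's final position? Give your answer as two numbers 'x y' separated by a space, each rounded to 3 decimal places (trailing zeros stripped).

Answer: 9.825 20.082

Derivation:
Executing turtle program step by step:
Start: pos=(0,0), heading=0, pen down
FD 8.4: (0,0) -> (8.4,0) [heading=0, draw]
BK 14.1: (8.4,0) -> (-5.7,0) [heading=0, draw]
REPEAT 3 [
  -- iteration 1/3 --
  LT 45: heading 0 -> 45
  BK 11: (-5.7,0) -> (-13.478,-7.778) [heading=45, draw]
  LT 90: heading 45 -> 135
  -- iteration 2/3 --
  LT 45: heading 135 -> 180
  BK 11: (-13.478,-7.778) -> (-2.478,-7.778) [heading=180, draw]
  LT 90: heading 180 -> 270
  -- iteration 3/3 --
  LT 45: heading 270 -> 315
  BK 11: (-2.478,-7.778) -> (-10.256,0) [heading=315, draw]
  LT 90: heading 315 -> 45
]
FD 12: (-10.256,0) -> (-1.771,8.485) [heading=45, draw]
FD 3.9: (-1.771,8.485) -> (0.987,11.243) [heading=45, draw]
FD 12.5: (0.987,11.243) -> (9.825,20.082) [heading=45, draw]
Final: pos=(9.825,20.082), heading=45, 8 segment(s) drawn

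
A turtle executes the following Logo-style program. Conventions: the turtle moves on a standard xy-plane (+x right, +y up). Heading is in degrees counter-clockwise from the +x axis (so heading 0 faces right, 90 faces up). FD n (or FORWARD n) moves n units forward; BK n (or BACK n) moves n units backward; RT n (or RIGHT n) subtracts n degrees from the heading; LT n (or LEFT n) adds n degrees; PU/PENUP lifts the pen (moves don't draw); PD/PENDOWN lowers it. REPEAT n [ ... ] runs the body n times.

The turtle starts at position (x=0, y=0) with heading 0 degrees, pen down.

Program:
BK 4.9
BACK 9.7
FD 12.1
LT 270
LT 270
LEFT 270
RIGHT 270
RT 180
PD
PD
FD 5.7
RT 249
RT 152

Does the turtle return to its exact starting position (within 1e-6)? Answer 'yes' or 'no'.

Executing turtle program step by step:
Start: pos=(0,0), heading=0, pen down
BK 4.9: (0,0) -> (-4.9,0) [heading=0, draw]
BK 9.7: (-4.9,0) -> (-14.6,0) [heading=0, draw]
FD 12.1: (-14.6,0) -> (-2.5,0) [heading=0, draw]
LT 270: heading 0 -> 270
LT 270: heading 270 -> 180
LT 270: heading 180 -> 90
RT 270: heading 90 -> 180
RT 180: heading 180 -> 0
PD: pen down
PD: pen down
FD 5.7: (-2.5,0) -> (3.2,0) [heading=0, draw]
RT 249: heading 0 -> 111
RT 152: heading 111 -> 319
Final: pos=(3.2,0), heading=319, 4 segment(s) drawn

Start position: (0, 0)
Final position: (3.2, 0)
Distance = 3.2; >= 1e-6 -> NOT closed

Answer: no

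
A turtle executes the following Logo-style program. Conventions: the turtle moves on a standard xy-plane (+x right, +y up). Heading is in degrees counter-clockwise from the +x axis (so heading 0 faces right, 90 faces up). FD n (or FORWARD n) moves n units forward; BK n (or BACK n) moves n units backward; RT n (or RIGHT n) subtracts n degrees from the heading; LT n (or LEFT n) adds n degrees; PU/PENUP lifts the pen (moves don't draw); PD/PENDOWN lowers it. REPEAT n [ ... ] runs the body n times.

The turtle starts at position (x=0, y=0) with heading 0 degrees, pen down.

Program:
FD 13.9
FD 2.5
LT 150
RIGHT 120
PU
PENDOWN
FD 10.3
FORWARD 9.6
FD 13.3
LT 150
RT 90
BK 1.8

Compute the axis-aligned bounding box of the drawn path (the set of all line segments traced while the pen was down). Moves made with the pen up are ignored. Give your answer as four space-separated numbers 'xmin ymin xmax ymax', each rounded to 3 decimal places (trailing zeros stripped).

Answer: 0 0 45.152 16.6

Derivation:
Executing turtle program step by step:
Start: pos=(0,0), heading=0, pen down
FD 13.9: (0,0) -> (13.9,0) [heading=0, draw]
FD 2.5: (13.9,0) -> (16.4,0) [heading=0, draw]
LT 150: heading 0 -> 150
RT 120: heading 150 -> 30
PU: pen up
PD: pen down
FD 10.3: (16.4,0) -> (25.32,5.15) [heading=30, draw]
FD 9.6: (25.32,5.15) -> (33.634,9.95) [heading=30, draw]
FD 13.3: (33.634,9.95) -> (45.152,16.6) [heading=30, draw]
LT 150: heading 30 -> 180
RT 90: heading 180 -> 90
BK 1.8: (45.152,16.6) -> (45.152,14.8) [heading=90, draw]
Final: pos=(45.152,14.8), heading=90, 6 segment(s) drawn

Segment endpoints: x in {0, 13.9, 16.4, 25.32, 33.634, 45.152}, y in {0, 5.15, 9.95, 14.8, 16.6}
xmin=0, ymin=0, xmax=45.152, ymax=16.6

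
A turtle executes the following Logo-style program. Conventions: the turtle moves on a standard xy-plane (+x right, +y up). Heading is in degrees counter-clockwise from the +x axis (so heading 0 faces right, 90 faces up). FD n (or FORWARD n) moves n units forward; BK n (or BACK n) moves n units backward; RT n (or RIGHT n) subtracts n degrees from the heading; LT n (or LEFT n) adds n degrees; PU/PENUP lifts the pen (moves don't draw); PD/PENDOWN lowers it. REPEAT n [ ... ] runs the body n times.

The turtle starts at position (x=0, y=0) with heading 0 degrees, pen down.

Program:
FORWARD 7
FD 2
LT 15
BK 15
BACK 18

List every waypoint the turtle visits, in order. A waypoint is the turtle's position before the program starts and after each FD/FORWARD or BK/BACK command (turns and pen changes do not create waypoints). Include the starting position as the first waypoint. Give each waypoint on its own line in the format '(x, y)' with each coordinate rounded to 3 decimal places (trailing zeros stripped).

Answer: (0, 0)
(7, 0)
(9, 0)
(-5.489, -3.882)
(-22.876, -8.541)

Derivation:
Executing turtle program step by step:
Start: pos=(0,0), heading=0, pen down
FD 7: (0,0) -> (7,0) [heading=0, draw]
FD 2: (7,0) -> (9,0) [heading=0, draw]
LT 15: heading 0 -> 15
BK 15: (9,0) -> (-5.489,-3.882) [heading=15, draw]
BK 18: (-5.489,-3.882) -> (-22.876,-8.541) [heading=15, draw]
Final: pos=(-22.876,-8.541), heading=15, 4 segment(s) drawn
Waypoints (5 total):
(0, 0)
(7, 0)
(9, 0)
(-5.489, -3.882)
(-22.876, -8.541)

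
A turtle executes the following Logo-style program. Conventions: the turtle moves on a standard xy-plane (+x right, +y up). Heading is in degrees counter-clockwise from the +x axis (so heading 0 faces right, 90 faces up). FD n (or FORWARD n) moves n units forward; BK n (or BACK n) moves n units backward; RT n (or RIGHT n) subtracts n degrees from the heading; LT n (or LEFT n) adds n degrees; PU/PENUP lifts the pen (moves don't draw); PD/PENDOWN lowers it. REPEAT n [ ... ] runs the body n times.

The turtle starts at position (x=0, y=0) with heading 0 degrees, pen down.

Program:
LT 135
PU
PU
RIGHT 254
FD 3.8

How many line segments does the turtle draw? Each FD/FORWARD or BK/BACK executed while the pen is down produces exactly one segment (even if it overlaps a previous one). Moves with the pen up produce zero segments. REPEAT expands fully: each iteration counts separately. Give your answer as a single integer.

Executing turtle program step by step:
Start: pos=(0,0), heading=0, pen down
LT 135: heading 0 -> 135
PU: pen up
PU: pen up
RT 254: heading 135 -> 241
FD 3.8: (0,0) -> (-1.842,-3.324) [heading=241, move]
Final: pos=(-1.842,-3.324), heading=241, 0 segment(s) drawn
Segments drawn: 0

Answer: 0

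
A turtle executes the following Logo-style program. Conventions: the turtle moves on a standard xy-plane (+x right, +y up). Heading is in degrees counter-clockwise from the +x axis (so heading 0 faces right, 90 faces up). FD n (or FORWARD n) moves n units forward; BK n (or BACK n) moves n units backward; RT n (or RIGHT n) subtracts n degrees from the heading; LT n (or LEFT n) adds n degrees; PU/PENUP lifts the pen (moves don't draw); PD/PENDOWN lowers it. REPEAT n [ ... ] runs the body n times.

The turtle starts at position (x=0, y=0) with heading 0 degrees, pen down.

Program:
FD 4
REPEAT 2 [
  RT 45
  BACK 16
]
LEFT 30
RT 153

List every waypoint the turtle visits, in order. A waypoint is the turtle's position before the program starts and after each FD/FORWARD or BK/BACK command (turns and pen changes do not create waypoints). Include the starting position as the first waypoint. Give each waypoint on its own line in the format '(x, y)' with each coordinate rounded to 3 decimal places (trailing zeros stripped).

Answer: (0, 0)
(4, 0)
(-7.314, 11.314)
(-7.314, 27.314)

Derivation:
Executing turtle program step by step:
Start: pos=(0,0), heading=0, pen down
FD 4: (0,0) -> (4,0) [heading=0, draw]
REPEAT 2 [
  -- iteration 1/2 --
  RT 45: heading 0 -> 315
  BK 16: (4,0) -> (-7.314,11.314) [heading=315, draw]
  -- iteration 2/2 --
  RT 45: heading 315 -> 270
  BK 16: (-7.314,11.314) -> (-7.314,27.314) [heading=270, draw]
]
LT 30: heading 270 -> 300
RT 153: heading 300 -> 147
Final: pos=(-7.314,27.314), heading=147, 3 segment(s) drawn
Waypoints (4 total):
(0, 0)
(4, 0)
(-7.314, 11.314)
(-7.314, 27.314)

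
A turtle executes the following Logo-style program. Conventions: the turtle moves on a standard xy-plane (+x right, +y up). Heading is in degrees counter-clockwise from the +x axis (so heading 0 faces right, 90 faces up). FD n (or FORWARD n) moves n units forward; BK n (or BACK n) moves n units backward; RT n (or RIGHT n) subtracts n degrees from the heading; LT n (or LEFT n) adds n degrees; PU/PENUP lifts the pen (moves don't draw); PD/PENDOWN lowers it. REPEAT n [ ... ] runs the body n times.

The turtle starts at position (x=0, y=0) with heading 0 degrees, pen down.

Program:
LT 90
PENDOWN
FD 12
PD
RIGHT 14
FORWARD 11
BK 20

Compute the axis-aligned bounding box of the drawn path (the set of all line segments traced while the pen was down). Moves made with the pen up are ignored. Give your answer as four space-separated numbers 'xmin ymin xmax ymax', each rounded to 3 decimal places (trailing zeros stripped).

Executing turtle program step by step:
Start: pos=(0,0), heading=0, pen down
LT 90: heading 0 -> 90
PD: pen down
FD 12: (0,0) -> (0,12) [heading=90, draw]
PD: pen down
RT 14: heading 90 -> 76
FD 11: (0,12) -> (2.661,22.673) [heading=76, draw]
BK 20: (2.661,22.673) -> (-2.177,3.267) [heading=76, draw]
Final: pos=(-2.177,3.267), heading=76, 3 segment(s) drawn

Segment endpoints: x in {-2.177, 0, 0, 2.661}, y in {0, 3.267, 12, 22.673}
xmin=-2.177, ymin=0, xmax=2.661, ymax=22.673

Answer: -2.177 0 2.661 22.673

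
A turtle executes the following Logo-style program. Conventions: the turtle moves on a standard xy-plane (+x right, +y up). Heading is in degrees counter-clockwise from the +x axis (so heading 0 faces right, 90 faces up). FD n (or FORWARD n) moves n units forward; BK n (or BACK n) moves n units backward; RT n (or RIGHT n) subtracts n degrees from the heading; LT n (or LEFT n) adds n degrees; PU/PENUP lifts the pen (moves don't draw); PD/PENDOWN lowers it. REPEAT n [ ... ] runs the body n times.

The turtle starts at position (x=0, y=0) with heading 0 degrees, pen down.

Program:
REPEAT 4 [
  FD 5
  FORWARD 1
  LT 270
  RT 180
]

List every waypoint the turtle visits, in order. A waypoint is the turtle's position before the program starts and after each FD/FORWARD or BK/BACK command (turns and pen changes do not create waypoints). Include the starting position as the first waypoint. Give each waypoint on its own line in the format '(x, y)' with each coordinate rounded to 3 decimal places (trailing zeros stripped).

Answer: (0, 0)
(5, 0)
(6, 0)
(6, 5)
(6, 6)
(1, 6)
(0, 6)
(0, 1)
(0, 0)

Derivation:
Executing turtle program step by step:
Start: pos=(0,0), heading=0, pen down
REPEAT 4 [
  -- iteration 1/4 --
  FD 5: (0,0) -> (5,0) [heading=0, draw]
  FD 1: (5,0) -> (6,0) [heading=0, draw]
  LT 270: heading 0 -> 270
  RT 180: heading 270 -> 90
  -- iteration 2/4 --
  FD 5: (6,0) -> (6,5) [heading=90, draw]
  FD 1: (6,5) -> (6,6) [heading=90, draw]
  LT 270: heading 90 -> 0
  RT 180: heading 0 -> 180
  -- iteration 3/4 --
  FD 5: (6,6) -> (1,6) [heading=180, draw]
  FD 1: (1,6) -> (0,6) [heading=180, draw]
  LT 270: heading 180 -> 90
  RT 180: heading 90 -> 270
  -- iteration 4/4 --
  FD 5: (0,6) -> (0,1) [heading=270, draw]
  FD 1: (0,1) -> (0,0) [heading=270, draw]
  LT 270: heading 270 -> 180
  RT 180: heading 180 -> 0
]
Final: pos=(0,0), heading=0, 8 segment(s) drawn
Waypoints (9 total):
(0, 0)
(5, 0)
(6, 0)
(6, 5)
(6, 6)
(1, 6)
(0, 6)
(0, 1)
(0, 0)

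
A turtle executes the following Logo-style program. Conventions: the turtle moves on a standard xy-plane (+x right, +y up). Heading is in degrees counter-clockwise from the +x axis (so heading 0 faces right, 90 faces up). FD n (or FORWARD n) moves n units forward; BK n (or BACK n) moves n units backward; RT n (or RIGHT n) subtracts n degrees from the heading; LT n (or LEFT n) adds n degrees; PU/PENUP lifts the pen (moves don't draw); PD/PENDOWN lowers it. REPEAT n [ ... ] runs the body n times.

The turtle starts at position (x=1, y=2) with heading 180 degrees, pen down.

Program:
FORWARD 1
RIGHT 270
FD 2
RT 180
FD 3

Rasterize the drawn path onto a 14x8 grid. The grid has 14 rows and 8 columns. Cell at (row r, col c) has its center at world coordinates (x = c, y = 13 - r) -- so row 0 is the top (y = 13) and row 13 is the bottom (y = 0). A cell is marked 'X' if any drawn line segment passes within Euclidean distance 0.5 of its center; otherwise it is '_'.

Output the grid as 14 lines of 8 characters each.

Answer: ________
________
________
________
________
________
________
________
________
________
X_______
XX______
X_______
X_______

Derivation:
Segment 0: (1,2) -> (0,2)
Segment 1: (0,2) -> (0,0)
Segment 2: (0,0) -> (-0,3)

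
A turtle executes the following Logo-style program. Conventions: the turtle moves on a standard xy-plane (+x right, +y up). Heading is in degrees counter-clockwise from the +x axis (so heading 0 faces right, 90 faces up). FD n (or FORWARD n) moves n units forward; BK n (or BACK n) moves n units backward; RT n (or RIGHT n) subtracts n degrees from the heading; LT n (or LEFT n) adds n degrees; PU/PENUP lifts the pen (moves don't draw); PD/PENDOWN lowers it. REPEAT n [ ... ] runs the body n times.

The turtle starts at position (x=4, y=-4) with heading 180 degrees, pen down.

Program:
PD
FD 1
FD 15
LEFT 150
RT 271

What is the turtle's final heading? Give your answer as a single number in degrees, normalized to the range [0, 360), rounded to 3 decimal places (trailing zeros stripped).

Answer: 59

Derivation:
Executing turtle program step by step:
Start: pos=(4,-4), heading=180, pen down
PD: pen down
FD 1: (4,-4) -> (3,-4) [heading=180, draw]
FD 15: (3,-4) -> (-12,-4) [heading=180, draw]
LT 150: heading 180 -> 330
RT 271: heading 330 -> 59
Final: pos=(-12,-4), heading=59, 2 segment(s) drawn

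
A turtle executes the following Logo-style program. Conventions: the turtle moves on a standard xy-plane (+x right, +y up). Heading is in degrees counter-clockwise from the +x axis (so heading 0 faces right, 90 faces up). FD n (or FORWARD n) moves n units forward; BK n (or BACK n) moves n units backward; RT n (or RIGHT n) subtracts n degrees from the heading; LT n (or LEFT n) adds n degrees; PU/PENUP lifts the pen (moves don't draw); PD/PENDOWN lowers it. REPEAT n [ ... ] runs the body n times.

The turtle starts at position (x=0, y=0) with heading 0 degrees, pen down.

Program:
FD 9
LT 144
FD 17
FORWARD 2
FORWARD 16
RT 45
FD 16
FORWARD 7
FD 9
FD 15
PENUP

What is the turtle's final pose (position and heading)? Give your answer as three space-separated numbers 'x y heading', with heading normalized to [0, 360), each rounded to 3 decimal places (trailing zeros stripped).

Answer: -26.668 66.994 99

Derivation:
Executing turtle program step by step:
Start: pos=(0,0), heading=0, pen down
FD 9: (0,0) -> (9,0) [heading=0, draw]
LT 144: heading 0 -> 144
FD 17: (9,0) -> (-4.753,9.992) [heading=144, draw]
FD 2: (-4.753,9.992) -> (-6.371,11.168) [heading=144, draw]
FD 16: (-6.371,11.168) -> (-19.316,20.572) [heading=144, draw]
RT 45: heading 144 -> 99
FD 16: (-19.316,20.572) -> (-21.819,36.375) [heading=99, draw]
FD 7: (-21.819,36.375) -> (-22.914,43.289) [heading=99, draw]
FD 9: (-22.914,43.289) -> (-24.321,52.179) [heading=99, draw]
FD 15: (-24.321,52.179) -> (-26.668,66.994) [heading=99, draw]
PU: pen up
Final: pos=(-26.668,66.994), heading=99, 8 segment(s) drawn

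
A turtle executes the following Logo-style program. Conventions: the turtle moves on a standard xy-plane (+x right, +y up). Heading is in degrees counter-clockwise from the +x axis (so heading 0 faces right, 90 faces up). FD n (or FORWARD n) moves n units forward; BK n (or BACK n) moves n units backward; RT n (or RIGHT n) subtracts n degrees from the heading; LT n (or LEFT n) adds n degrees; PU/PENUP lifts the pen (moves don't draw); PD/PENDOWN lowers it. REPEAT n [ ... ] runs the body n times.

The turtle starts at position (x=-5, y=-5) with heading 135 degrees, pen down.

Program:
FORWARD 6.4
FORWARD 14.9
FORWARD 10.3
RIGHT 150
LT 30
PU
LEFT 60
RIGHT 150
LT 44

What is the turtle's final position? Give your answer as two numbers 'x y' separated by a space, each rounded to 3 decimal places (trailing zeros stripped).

Answer: -27.345 17.345

Derivation:
Executing turtle program step by step:
Start: pos=(-5,-5), heading=135, pen down
FD 6.4: (-5,-5) -> (-9.525,-0.475) [heading=135, draw]
FD 14.9: (-9.525,-0.475) -> (-20.061,10.061) [heading=135, draw]
FD 10.3: (-20.061,10.061) -> (-27.345,17.345) [heading=135, draw]
RT 150: heading 135 -> 345
LT 30: heading 345 -> 15
PU: pen up
LT 60: heading 15 -> 75
RT 150: heading 75 -> 285
LT 44: heading 285 -> 329
Final: pos=(-27.345,17.345), heading=329, 3 segment(s) drawn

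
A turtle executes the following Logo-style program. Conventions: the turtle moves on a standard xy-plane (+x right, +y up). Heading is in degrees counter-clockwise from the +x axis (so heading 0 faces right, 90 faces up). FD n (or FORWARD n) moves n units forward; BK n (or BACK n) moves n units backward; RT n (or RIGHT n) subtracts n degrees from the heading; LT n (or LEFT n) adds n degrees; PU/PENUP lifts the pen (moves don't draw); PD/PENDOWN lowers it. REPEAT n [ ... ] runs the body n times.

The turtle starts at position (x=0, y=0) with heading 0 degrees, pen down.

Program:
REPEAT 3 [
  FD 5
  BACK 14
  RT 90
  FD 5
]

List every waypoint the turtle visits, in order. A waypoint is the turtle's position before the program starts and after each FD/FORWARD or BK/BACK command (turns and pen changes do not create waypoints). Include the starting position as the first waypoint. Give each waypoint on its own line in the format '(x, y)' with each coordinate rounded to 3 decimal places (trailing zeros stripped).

Answer: (0, 0)
(5, 0)
(-9, 0)
(-9, -5)
(-9, -10)
(-9, 4)
(-14, 4)
(-19, 4)
(-5, 4)
(-5, 9)

Derivation:
Executing turtle program step by step:
Start: pos=(0,0), heading=0, pen down
REPEAT 3 [
  -- iteration 1/3 --
  FD 5: (0,0) -> (5,0) [heading=0, draw]
  BK 14: (5,0) -> (-9,0) [heading=0, draw]
  RT 90: heading 0 -> 270
  FD 5: (-9,0) -> (-9,-5) [heading=270, draw]
  -- iteration 2/3 --
  FD 5: (-9,-5) -> (-9,-10) [heading=270, draw]
  BK 14: (-9,-10) -> (-9,4) [heading=270, draw]
  RT 90: heading 270 -> 180
  FD 5: (-9,4) -> (-14,4) [heading=180, draw]
  -- iteration 3/3 --
  FD 5: (-14,4) -> (-19,4) [heading=180, draw]
  BK 14: (-19,4) -> (-5,4) [heading=180, draw]
  RT 90: heading 180 -> 90
  FD 5: (-5,4) -> (-5,9) [heading=90, draw]
]
Final: pos=(-5,9), heading=90, 9 segment(s) drawn
Waypoints (10 total):
(0, 0)
(5, 0)
(-9, 0)
(-9, -5)
(-9, -10)
(-9, 4)
(-14, 4)
(-19, 4)
(-5, 4)
(-5, 9)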